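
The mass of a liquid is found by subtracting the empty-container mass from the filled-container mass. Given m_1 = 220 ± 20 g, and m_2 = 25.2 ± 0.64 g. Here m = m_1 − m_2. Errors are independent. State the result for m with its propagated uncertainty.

Each term contributes (cᵢ δxᵢ)² to (δm)²:
  (δm_1)² = 400;  (δm_2)² = 0.410
δm = √(400) = 20.0 g
m = 195 g.

195 ± 20.0 g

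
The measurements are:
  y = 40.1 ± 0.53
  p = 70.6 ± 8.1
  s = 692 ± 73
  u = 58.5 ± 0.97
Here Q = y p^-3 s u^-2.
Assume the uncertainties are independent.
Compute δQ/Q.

Products/powers → add relative errors in quadrature, weighted by exponent:
  (1·δy/y)² = (1×0.0132)² = 0.000175;  (-3·δp/p)² = (-3×0.115)² = 0.118;  (1·δs/s)² = (1×0.105)² = 0.0111;  (-2·δu/u)² = (-2×0.0166)² = 0.00110
δQ/Q = √(0.131) = 0.362

0.362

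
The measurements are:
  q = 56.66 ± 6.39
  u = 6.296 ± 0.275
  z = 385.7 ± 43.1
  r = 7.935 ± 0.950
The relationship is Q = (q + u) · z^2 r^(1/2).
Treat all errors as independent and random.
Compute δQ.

Let w = q + u = 62.96. δw = √(δq² + δu²) = √(40.8 + 0.0756) = 6.40, so δw/w = 0.102.
Q is then a monomial in w, z, r:
δQ/Q = √((δw/w)² + (2·δz/z)² + (½·δr/r)²) = √(0.0103 + 0.0499 + 0.00358) = 0.253
Q = 2.638e+07, so δQ = 0.253 × 2.638e+07 = 6.67e+06.

6.67e+06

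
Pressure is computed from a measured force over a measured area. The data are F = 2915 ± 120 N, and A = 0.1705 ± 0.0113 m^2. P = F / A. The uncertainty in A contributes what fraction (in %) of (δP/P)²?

(δP/P)² = (1·δF/F)² + (-1·δA/A)²
  F term: (1×0.0412)² = 0.00169
  A term: (-1×0.0663)² = 0.00439
Total = 0.00609. Share from A = 0.00439/0.00609 = 0.722.

72.2%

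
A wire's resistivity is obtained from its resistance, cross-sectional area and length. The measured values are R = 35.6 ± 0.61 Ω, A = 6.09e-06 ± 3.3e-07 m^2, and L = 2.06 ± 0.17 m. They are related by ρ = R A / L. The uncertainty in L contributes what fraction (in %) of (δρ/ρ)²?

67.8%

(δρ/ρ)² = (1·δR/R)² + (1·δA/A)² + (-1·δL/L)²
  R term: (1×0.0171)² = 0.000294
  A term: (1×0.0542)² = 0.00294
  L term: (-1×0.0825)² = 0.00681
Total = 0.0100. Share from L = 0.00681/0.0100 = 0.678.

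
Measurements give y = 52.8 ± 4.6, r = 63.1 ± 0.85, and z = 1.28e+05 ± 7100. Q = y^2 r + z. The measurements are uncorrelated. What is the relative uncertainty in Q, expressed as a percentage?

10.4%

Let p = y^2·r = 1.76e+05. δp/p = √((2·δy/y)² + (1·δr/r)²) = √(0.0304 + 0.000181) = 0.175, so δp = 30700.
Q = p + z: δQ = √(δp² + δz²) = √(9.45e+08 + 5.04e+07) = 31600
Q = 3.04e+05, so δQ/Q = 31600/3.04e+05 = 0.104.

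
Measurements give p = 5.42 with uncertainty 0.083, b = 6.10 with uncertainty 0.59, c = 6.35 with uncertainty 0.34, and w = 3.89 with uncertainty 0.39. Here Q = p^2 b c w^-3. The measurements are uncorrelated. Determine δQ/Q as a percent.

32.2%

Each factor contributes (exponent × relative error)² to (δQ/Q)²:
  (2·δp/p)² = (2×0.0153)² = 0.000938;  (1·δb/b)² = (1×0.0967)² = 0.00936;  (1·δc/c)² = (1×0.0535)² = 0.00287;  (-3·δw/w)² = (-3×0.100)² = 0.0905
δQ/Q = √(0.104) = 0.322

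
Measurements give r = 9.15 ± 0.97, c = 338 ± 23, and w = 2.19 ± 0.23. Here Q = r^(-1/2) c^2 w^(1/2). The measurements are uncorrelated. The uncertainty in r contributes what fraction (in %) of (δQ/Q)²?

11.7%

(δQ/Q)² = (−½·δr/r)² + (2·δc/c)² + (½·δw/w)²
  r term: (-0.5×0.106)² = 0.00281
  c term: (2×0.0680)² = 0.0185
  w term: (0.5×0.105)² = 0.00276
Total = 0.0241. Share from r = 0.00281/0.0241 = 0.117.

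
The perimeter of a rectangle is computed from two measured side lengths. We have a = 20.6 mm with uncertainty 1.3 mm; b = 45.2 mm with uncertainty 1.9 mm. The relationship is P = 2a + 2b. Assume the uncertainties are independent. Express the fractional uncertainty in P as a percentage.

3.50%

P is a linear combination, so absolute uncertainties add in quadrature:
  (2·δa)² = 6.76;  (2·δb)² = 14.4
δP = √(21.2) = 4.60 mm
P = 132 mm, so δP/P = 4.60/132 = 0.0350.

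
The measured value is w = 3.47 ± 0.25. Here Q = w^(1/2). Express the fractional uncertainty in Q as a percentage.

3.60%

Relative error in a monomial: (δQ/Q)² = Σ (nᵢ · δxᵢ/xᵢ)².
  (½·δw/w)² = (0.5×0.0720)² = 0.00130
δQ/Q = √(0.00130) = 0.0360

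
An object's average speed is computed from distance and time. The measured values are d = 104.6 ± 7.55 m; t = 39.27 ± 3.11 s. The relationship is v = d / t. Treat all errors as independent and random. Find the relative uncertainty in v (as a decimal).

Products/powers → add relative errors in quadrature, weighted by exponent:
  (1·δd/d)² = (1×0.0722)² = 0.00521;  (-1·δt/t)² = (-1×0.0792)² = 0.00627
δv/v = √(0.0115) = 0.107

0.107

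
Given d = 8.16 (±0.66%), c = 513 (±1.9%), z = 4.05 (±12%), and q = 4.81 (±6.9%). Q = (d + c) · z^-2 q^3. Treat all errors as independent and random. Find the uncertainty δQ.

Let u = d + c = 521. δu = √(δd² + δc²) = √(0.00290 + 95.0) = 9.75, so δu/u = 0.0187.
Q is then a monomial in u, z, q:
δQ/Q = √((δu/u)² + (-2·δz/z)² + (3·δq/q)²) = √(0.000350 + 0.0576 + 0.0428) = 0.317
Q = 3540, so δQ = 0.317 × 3540 = 1120.

1120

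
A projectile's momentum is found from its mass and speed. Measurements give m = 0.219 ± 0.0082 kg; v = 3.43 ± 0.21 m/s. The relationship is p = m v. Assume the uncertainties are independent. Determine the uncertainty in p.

p is a product of powers, so relative uncertainties combine in quadrature:
  (1·δm/m)² = (1×0.0374)² = 0.00140;  (1·δv/v)² = (1×0.0612)² = 0.00375
δp/p = √(0.00515) = 0.0718
p = 0.751 kg·m/s, so δp = 0.0718 × 0.751 = 0.0539 kg·m/s.

0.0539 kg·m/s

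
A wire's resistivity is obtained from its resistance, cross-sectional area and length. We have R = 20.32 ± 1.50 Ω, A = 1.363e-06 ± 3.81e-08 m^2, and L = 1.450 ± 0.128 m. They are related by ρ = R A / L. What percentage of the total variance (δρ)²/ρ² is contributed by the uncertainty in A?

5.57%

(δρ/ρ)² = (1·δR/R)² + (1·δA/A)² + (-1·δL/L)²
  R term: (1×0.0738)² = 0.00545
  A term: (1×0.0280)² = 0.000781
  L term: (-1×0.0883)² = 0.00779
Total = 0.0140. Share from A = 0.000781/0.0140 = 0.0557.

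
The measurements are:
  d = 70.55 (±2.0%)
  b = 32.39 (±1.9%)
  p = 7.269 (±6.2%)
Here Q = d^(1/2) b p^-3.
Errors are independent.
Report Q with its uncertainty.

Each factor contributes (exponent × relative error)² to (δQ/Q)²:
  (½·δd/d)² = (0.5×0.0200)² = 0.000100;  (1·δb/b)² = (1×0.0190)² = 0.000361;  (-3·δp/p)² = (-3×0.0620)² = 0.0346
δQ/Q = √(0.0351) = 0.187
Q = 0.7083, so δQ = 0.187 × 0.7083 = 0.133.

0.7083 ± 0.133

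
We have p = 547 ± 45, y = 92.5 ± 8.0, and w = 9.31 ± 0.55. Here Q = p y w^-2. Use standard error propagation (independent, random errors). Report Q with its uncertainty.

Each factor contributes (exponent × relative error)² to (δQ/Q)²:
  (1·δp/p)² = (1×0.0823)² = 0.00677;  (1·δy/y)² = (1×0.0865)² = 0.00748;  (-2·δw/w)² = (-2×0.0591)² = 0.0140
δQ/Q = √(0.0282) = 0.168
Q = 584, so δQ = 0.168 × 584 = 98.0.

584 ± 98.0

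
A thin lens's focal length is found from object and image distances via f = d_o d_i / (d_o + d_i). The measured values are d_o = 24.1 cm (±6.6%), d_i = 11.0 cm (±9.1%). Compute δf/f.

0.0658

∂f/∂d_o = (d_i/(d_o+d_i))² = 0.0982;  ∂f/∂d_i = (d_o/(d_o+d_i))² = 0.471
δf = √((∂f/∂d_o · δd_o)² + (∂f/∂d_i · δd_i)²) = √(0.0244 + 0.223) = 0.497 cm
f = 7.55 cm, so δf/f = 0.497/7.55 = 0.0658.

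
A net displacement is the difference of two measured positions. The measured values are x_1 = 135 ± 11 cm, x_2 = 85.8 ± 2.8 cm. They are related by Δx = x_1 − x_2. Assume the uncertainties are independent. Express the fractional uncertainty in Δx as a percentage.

23.1%

Each term contributes (cᵢ δxᵢ)² to (δΔx)²:
  (δx_1)² = 121;  (δx_2)² = 7.84
δΔx = √(129) = 11.4 cm
Δx = 49.2 cm, so δΔx/Δx = 11.4/49.2 = 0.231.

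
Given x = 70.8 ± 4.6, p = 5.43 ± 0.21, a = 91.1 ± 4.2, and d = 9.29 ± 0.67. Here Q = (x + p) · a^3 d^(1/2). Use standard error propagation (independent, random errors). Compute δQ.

2.73e+07

Let u = x + p = 76.2. δu = √(δx² + δp²) = √(21.2 + 0.0441) = 4.60, so δu/u = 0.0604.
Q is then a monomial in u, a, d:
δQ/Q = √((δu/u)² + (3·δa/a)² + (½·δd/d)²) = √(0.00365 + 0.0191 + 0.00130) = 0.155
Q = 1.76e+08, so δQ = 0.155 × 1.76e+08 = 2.73e+07.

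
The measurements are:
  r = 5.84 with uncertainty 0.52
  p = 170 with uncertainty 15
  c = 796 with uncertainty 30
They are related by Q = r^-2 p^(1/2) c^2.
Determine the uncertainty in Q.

48000

Q is a product of powers, so relative uncertainties combine in quadrature:
  (-2·δr/r)² = (-2×0.0890)² = 0.0317;  (½·δp/p)² = (0.5×0.0882)² = 0.00195;  (2·δc/c)² = (2×0.0377)² = 0.00568
δQ/Q = √(0.0393) = 0.198
Q = 2.42e+05, so δQ = 0.198 × 2.42e+05 = 48000.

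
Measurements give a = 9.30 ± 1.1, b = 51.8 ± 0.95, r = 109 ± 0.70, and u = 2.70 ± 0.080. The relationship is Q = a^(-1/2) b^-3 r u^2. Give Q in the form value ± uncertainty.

0.00187 ± 0.000188

Products/powers → add relative errors in quadrature, weighted by exponent:
  (−½·δa/a)² = (-0.5×0.118)² = 0.00350;  (-3·δb/b)² = (-3×0.0183)² = 0.00303;  (1·δr/r)² = (1×0.00642)² = 4.12e-05;  (2·δu/u)² = (2×0.0296)² = 0.00351
δQ/Q = √(0.0101) = 0.100
Q = 0.00187, so δQ = 0.100 × 0.00187 = 0.000188.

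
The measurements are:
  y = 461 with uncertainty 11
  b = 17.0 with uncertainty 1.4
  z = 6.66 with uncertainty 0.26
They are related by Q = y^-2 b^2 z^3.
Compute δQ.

0.0834

Q is a product of powers, so relative uncertainties combine in quadrature:
  (-2·δy/y)² = (-2×0.0239)² = 0.00228;  (2·δb/b)² = (2×0.0824)² = 0.0271;  (3·δz/z)² = (3×0.0390)² = 0.0137
δQ/Q = √(0.0431) = 0.208
Q = 0.402, so δQ = 0.208 × 0.402 = 0.0834.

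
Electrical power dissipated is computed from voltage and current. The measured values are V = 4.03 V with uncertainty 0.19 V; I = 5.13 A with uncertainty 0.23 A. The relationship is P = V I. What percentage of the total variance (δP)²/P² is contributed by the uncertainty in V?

52.5%

(δP/P)² = (1·δV/V)² + (1·δI/I)²
  V term: (1×0.0471)² = 0.00222
  I term: (1×0.0448)² = 0.00201
Total = 0.00423. Share from V = 0.00222/0.00423 = 0.525.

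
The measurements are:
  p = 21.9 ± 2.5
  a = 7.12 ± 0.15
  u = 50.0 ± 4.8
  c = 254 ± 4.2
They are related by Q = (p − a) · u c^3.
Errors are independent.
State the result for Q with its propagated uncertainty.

(1.21 ± 0.243) × 10^10

Let w = p − a = 14.8. δw = √(δp² + δa²) = √(6.25 + 0.0225) = 2.50, so δw/w = 0.169.
Q is then a monomial in w, u, c:
δQ/Q = √((δw/w)² + (1·δu/u)² + (3·δc/c)²) = √(0.0287 + 0.00922 + 0.00246) = 0.201
Q = 1.21e+10, so δQ = 0.201 × 1.21e+10 = 2.43e+09.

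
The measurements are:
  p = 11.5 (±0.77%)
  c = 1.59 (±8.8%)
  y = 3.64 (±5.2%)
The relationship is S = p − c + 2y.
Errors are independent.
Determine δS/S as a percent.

2.40%

S is a linear combination, so absolute uncertainties add in quadrature:
  (δp)² = 0.00784;  (δc)² = 0.0196;  (2·δy)² = 0.143
δS = √(0.171) = 0.413
S = 17.2, so δS/S = 0.413/17.2 = 0.0240.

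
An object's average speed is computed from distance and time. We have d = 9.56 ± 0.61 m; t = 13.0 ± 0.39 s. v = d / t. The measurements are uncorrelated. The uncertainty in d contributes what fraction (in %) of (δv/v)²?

81.9%

(δv/v)² = (1·δd/d)² + (-1·δt/t)²
  d term: (1×0.0638)² = 0.00407
  t term: (-1×0.0300)² = 0.000900
Total = 0.00497. Share from d = 0.00407/0.00497 = 0.819.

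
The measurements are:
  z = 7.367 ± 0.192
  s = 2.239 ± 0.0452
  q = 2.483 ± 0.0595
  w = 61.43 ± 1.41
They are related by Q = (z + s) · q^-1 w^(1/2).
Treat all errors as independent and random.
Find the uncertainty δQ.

Let u = z + s = 9.606. δu = √(δz² + δs²) = √(0.0369 + 0.00204) = 0.197, so δu/u = 0.0205.
Q is then a monomial in u, q, w:
δQ/Q = √((δu/u)² + (-1·δq/q)² + (½·δw/w)²) = √(0.000422 + 0.000574 + 0.000132) = 0.0336
Q = 30.32, so δQ = 0.0336 × 30.32 = 1.02.

1.02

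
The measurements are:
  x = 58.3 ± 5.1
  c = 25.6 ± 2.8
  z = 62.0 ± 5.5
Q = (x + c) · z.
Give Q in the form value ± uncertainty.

Let u = x + c = 83.9. δu = √(δx² + δc²) = √(26.0 + 7.84) = 5.82, so δu/u = 0.0693.
Q is then a monomial in u, z:
δQ/Q = √((δu/u)² + (1·δz/z)²) = √(0.00481 + 0.00787) = 0.113
Q = 5200, so δQ = 0.113 × 5200 = 586.

5200 ± 586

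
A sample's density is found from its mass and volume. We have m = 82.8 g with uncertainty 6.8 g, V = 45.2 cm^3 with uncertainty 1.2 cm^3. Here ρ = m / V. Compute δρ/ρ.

0.0863

ρ is a product of powers, so relative uncertainties combine in quadrature:
  (1·δm/m)² = (1×0.0821)² = 0.00674;  (-1·δV/V)² = (-1×0.0265)² = 0.000705
δρ/ρ = √(0.00745) = 0.0863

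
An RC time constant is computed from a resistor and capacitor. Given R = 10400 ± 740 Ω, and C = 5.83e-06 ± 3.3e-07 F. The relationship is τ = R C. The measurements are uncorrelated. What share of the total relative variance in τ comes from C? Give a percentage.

38.8%

(δτ/τ)² = (1·δR/R)² + (1·δC/C)²
  R term: (1×0.0712)² = 0.00506
  C term: (1×0.0566)² = 0.00320
Total = 0.00827. Share from C = 0.00320/0.00827 = 0.388.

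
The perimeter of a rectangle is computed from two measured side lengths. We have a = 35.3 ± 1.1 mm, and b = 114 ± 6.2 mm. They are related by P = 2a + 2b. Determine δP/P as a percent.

Sums and differences: (δP)² = Σ (cᵢ δxᵢ)².
  (2·δa)² = 4.84;  (2·δb)² = 154
δP = √(159) = 12.6 mm
P = 299 mm, so δP/P = 12.6/299 = 0.0422.

4.22%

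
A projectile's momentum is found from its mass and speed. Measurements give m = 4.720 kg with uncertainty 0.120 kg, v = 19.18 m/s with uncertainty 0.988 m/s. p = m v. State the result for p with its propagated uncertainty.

90.53 ± 5.20 kg·m/s

Relative error in a monomial: (δp/p)² = Σ (nᵢ · δxᵢ/xᵢ)².
  (1·δm/m)² = (1×0.0254)² = 0.000646;  (1·δv/v)² = (1×0.0515)² = 0.00265
δp/p = √(0.00330) = 0.0574
p = 90.53 kg·m/s, so δp = 0.0574 × 90.53 = 5.20 kg·m/s.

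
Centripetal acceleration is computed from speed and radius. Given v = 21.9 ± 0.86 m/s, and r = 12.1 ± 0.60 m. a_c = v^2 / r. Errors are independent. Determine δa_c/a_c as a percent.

9.29%

Since a_c is a product/quotient, work with relative uncertainties:
  (2·δv/v)² = (2×0.0393)² = 0.00617;  (-1·δr/r)² = (-1×0.0496)² = 0.00246
δa_c/a_c = √(0.00863) = 0.0929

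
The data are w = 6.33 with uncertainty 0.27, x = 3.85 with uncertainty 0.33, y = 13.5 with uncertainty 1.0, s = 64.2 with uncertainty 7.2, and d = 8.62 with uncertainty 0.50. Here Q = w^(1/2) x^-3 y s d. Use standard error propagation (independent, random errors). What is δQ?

97.7

For a monomial Q ∝ w^(1/2), x^-3, y, s, d, fractional errors add in quadrature:
  (½·δw/w)² = (0.5×0.0427)² = 0.000455;  (-3·δx/x)² = (-3×0.0857)² = 0.0661;  (1·δy/y)² = (1×0.0741)² = 0.00549;  (1·δs/s)² = (1×0.112)² = 0.0126;  (1·δd/d)² = (1×0.0580)² = 0.00336
δQ/Q = √(0.0880) = 0.297
Q = 329, so δQ = 0.297 × 329 = 97.7.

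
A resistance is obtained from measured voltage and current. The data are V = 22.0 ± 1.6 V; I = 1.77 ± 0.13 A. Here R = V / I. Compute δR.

1.28 Ω

Since R is a product/quotient, work with relative uncertainties:
  (1·δV/V)² = (1×0.0727)² = 0.00529;  (-1·δI/I)² = (-1×0.0734)² = 0.00539
δR/R = √(0.0107) = 0.103
R = 12.4 Ω, so δR = 0.103 × 12.4 = 1.28 Ω.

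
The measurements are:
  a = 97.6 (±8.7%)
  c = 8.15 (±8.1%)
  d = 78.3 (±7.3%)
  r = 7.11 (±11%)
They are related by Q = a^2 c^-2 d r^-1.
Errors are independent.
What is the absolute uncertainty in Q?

429

Products/powers → add relative errors in quadrature, weighted by exponent:
  (2·δa/a)² = (2×0.0870)² = 0.0303;  (-2·δc/c)² = (-2×0.0810)² = 0.0262;  (1·δd/d)² = (1×0.0730)² = 0.00533;  (-1·δr/r)² = (-1×0.110)² = 0.0121
δQ/Q = √(0.0739) = 0.272
Q = 1580, so δQ = 0.272 × 1580 = 429.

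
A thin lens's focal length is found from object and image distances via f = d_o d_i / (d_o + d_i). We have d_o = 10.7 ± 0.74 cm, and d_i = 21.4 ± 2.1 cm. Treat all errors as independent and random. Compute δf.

0.403 cm

∂f/∂d_o = (d_i/(d_o+d_i))² = 0.444;  ∂f/∂d_i = (d_o/(d_o+d_i))² = 0.111
δf = √((∂f/∂d_o · δd_o)² + (∂f/∂d_i · δd_i)²) = √(0.108 + 0.0544) = 0.403 cm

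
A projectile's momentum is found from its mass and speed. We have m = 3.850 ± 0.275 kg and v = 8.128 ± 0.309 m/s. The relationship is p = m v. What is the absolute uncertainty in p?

p is a product of powers, so relative uncertainties combine in quadrature:
  (1·δm/m)² = (1×0.0714)² = 0.00510;  (1·δv/v)² = (1×0.0380)² = 0.00145
δp/p = √(0.00655) = 0.0809
p = 31.29 kg·m/s, so δp = 0.0809 × 31.29 = 2.53 kg·m/s.

2.53 kg·m/s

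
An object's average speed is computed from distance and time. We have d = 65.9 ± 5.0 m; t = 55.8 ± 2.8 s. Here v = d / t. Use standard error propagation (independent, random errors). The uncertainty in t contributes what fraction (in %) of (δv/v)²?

30.4%

(δv/v)² = (1·δd/d)² + (-1·δt/t)²
  d term: (1×0.0759)² = 0.00576
  t term: (-1×0.0502)² = 0.00252
Total = 0.00827. Share from t = 0.00252/0.00827 = 0.304.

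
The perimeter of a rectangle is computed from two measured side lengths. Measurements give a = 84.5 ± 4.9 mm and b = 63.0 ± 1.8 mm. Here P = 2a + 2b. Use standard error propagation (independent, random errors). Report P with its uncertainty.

Absolute uncertainties add in quadrature for a linear combination:
  (2·δa)² = 96.0;  (2·δb)² = 13.0
δP = √(109) = 10.4 mm
P = 295 mm.

295 ± 10.4 mm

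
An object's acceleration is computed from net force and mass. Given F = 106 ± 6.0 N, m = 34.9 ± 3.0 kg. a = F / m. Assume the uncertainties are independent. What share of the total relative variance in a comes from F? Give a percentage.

(δa/a)² = (1·δF/F)² + (-1·δm/m)²
  F term: (1×0.0566)² = 0.00320
  m term: (-1×0.0860)² = 0.00739
Total = 0.0106. Share from F = 0.00320/0.0106 = 0.302.

30.2%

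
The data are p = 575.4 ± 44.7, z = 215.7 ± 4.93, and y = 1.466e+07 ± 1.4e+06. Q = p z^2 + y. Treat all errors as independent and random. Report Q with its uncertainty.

Let w = p·z^2 = 2.677e+07. δw/w = √((1·δp/p)² + (2·δz/z)²) = √(0.00603 + 0.00209) = 0.0901, so δw = 2.41e+06.
Q = w + y: δQ = √(δw² + δy²) = √(5.82e+12 + 1.96e+12) = 2.79e+06
Q = 4.143e+07.

(4.143 ± 0.279) × 10^7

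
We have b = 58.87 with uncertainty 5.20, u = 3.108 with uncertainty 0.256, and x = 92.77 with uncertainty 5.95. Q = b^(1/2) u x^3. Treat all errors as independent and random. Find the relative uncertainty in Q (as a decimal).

For a monomial Q ∝ b^(1/2), u, x^3, fractional errors add in quadrature:
  (½·δb/b)² = (0.5×0.0883)² = 0.00195;  (1·δu/u)² = (1×0.0824)² = 0.00678;  (3·δx/x)² = (3×0.0641)² = 0.0370
δQ/Q = √(0.0458) = 0.214

0.214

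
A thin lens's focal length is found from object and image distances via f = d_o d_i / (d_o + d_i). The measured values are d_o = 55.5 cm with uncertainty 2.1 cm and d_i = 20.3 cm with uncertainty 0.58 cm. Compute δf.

0.345 cm

∂f/∂d_o = (d_i/(d_o+d_i))² = 0.0717;  ∂f/∂d_i = (d_o/(d_o+d_i))² = 0.536
δf = √((∂f/∂d_o · δd_o)² + (∂f/∂d_i · δd_i)²) = √(0.0227 + 0.0967) = 0.345 cm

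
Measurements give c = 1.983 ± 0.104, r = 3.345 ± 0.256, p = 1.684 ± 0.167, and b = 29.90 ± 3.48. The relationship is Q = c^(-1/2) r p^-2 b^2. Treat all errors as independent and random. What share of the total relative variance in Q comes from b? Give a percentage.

(δQ/Q)² = (−½·δc/c)² + (1·δr/r)² + (-2·δp/p)² + (2·δb/b)²
  c term: (-0.5×0.0524)² = 0.000688
  r term: (1×0.0765)² = 0.00586
  p term: (-2×0.0992)² = 0.0393
  b term: (2×0.116)² = 0.0542
Total = 0.100. Share from b = 0.0542/0.100 = 0.541.

54.1%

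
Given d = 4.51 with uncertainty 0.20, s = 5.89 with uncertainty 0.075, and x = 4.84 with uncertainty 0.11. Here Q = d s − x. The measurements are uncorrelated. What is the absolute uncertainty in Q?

Let p = d·s = 26.6. δp/p = √((1·δd/d)² + (1·δs/s)²) = √(0.00197 + 0.000162) = 0.0461, so δp = 1.23.
Q = p − x: δQ = √(δp² + δx²) = √(1.50 + 0.0121) = 1.23

1.23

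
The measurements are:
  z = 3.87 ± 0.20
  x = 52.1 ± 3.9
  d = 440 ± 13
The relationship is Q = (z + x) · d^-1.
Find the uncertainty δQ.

Let u = z + x = 56.0. δu = √(δz² + δx²) = √(0.0400 + 15.2) = 3.91, so δu/u = 0.0698.
Q is then a monomial in u, d:
δQ/Q = √((δu/u)² + (-1·δd/d)²) = √(0.00487 + 0.000873) = 0.0758
Q = 0.127, so δQ = 0.0758 × 0.127 = 0.00964.

0.00964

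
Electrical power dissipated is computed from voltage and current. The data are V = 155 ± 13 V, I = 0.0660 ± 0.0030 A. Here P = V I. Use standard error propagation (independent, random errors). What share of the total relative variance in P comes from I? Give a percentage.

(δP/P)² = (1·δV/V)² + (1·δI/I)²
  V term: (1×0.0839)² = 0.00703
  I term: (1×0.0455)² = 0.00207
Total = 0.00910. Share from I = 0.00207/0.00910 = 0.227.

22.7%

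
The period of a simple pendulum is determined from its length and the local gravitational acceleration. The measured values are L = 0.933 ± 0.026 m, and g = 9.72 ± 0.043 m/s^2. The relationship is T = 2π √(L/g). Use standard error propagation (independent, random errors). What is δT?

0.0275 s

For a monomial T ∝ L^(1/2), g^(-1/2), fractional errors add in quadrature:
  (½·δL/L)² = (0.5×0.0279)² = 0.000194;  (−½·δg/g)² = (-0.5×0.00442)² = 4.89e-06
δT/T = √(0.000199) = 0.0141
T = 1.95 s, so δT = 0.0141 × 1.95 = 0.0275 s.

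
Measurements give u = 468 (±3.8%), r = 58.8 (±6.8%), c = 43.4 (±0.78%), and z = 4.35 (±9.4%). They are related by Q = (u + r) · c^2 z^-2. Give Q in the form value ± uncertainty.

52400 ± 10100

Let w = u + r = 527. δw = √(δu² + δr²) = √(316 + 16.0) = 18.2, so δw/w = 0.0346.
Q is then a monomial in w, c, z:
δQ/Q = √((δw/w)² + (2·δc/c)² + (-2·δz/z)²) = √(0.00120 + 0.000243 + 0.0353) = 0.192
Q = 52400, so δQ = 0.192 × 52400 = 10100.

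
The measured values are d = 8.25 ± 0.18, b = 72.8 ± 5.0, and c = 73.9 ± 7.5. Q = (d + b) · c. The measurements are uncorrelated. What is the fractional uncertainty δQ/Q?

Let u = d + b = 81.0. δu = √(δd² + δb²) = √(0.0324 + 25.0) = 5.00, so δu/u = 0.0617.
Q is then a monomial in u, c:
δQ/Q = √((δu/u)² + (1·δc/c)²) = √(0.00381 + 0.0103) = 0.119

0.119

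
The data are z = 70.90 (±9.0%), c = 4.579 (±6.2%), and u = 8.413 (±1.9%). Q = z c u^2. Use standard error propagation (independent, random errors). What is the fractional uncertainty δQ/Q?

Relative error in a monomial: (δQ/Q)² = Σ (nᵢ · δxᵢ/xᵢ)².
  (1·δz/z)² = (1×0.0900)² = 0.00810;  (1·δc/c)² = (1×0.0620)² = 0.00384;  (2·δu/u)² = (2×0.0190)² = 0.00144
δQ/Q = √(0.0134) = 0.116

0.116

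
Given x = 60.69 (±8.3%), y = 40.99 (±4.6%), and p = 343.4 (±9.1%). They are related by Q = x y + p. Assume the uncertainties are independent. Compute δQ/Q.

0.0841

Let w = x·y = 2488. δw/w = √((1·δx/x)² + (1·δy/y)²) = √(0.00689 + 0.00212) = 0.0949, so δw = 236.
Q = w + p: δQ = √(δw² + δp²) = √(55700 + 977) = 238
Q = 2831, so δQ/Q = 238/2831 = 0.0841.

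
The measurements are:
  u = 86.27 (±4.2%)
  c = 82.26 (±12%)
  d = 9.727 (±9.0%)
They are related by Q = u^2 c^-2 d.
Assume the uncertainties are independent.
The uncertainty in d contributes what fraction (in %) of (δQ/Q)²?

(δQ/Q)² = (2·δu/u)² + (-2·δc/c)² + (1·δd/d)²
  u term: (2×0.0420)² = 0.00706
  c term: (-2×0.120)² = 0.0576
  d term: (1×0.0900)² = 0.00810
Total = 0.0728. Share from d = 0.00810/0.0728 = 0.111.

11.1%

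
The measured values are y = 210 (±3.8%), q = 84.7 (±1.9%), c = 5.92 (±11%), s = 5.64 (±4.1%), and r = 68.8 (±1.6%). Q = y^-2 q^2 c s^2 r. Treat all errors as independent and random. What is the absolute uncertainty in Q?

342

Each factor contributes (exponent × relative error)² to (δQ/Q)²:
  (-2·δy/y)² = (-2×0.0380)² = 0.00578;  (2·δq/q)² = (2×0.0190)² = 0.00144;  (1·δc/c)² = (1×0.110)² = 0.0121;  (2·δs/s)² = (2×0.0410)² = 0.00672;  (1·δr/r)² = (1×0.0160)² = 0.000256
δQ/Q = √(0.0263) = 0.162
Q = 2110, so δQ = 0.162 × 2110 = 342.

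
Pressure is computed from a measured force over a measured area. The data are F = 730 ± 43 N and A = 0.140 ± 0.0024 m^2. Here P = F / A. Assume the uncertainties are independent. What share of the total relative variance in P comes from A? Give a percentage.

(δP/P)² = (1·δF/F)² + (-1·δA/A)²
  F term: (1×0.0589)² = 0.00347
  A term: (-1×0.0171)² = 0.000294
Total = 0.00376. Share from A = 0.000294/0.00376 = 0.0781.

7.81%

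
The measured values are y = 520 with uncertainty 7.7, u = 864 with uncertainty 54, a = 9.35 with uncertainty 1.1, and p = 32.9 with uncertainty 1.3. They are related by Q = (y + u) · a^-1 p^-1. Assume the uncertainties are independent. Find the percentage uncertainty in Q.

Let w = y + u = 1380. δw = √(δy² + δu²) = √(59.3 + 2920) = 54.5, so δw/w = 0.0394.
Q is then a monomial in w, a, p:
δQ/Q = √((δw/w)² + (-1·δa/a)² + (-1·δp/p)²) = √(0.00155 + 0.0138 + 0.00156) = 0.130

13.0%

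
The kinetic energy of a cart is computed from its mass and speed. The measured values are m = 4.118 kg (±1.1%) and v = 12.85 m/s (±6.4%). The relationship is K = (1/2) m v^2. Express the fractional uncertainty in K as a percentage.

Since K is a product/quotient, work with relative uncertainties:
  (1·δm/m)² = (1×0.0110)² = 0.000121;  (2·δv/v)² = (2×0.0640)² = 0.0164
δK/K = √(0.0165) = 0.128

12.8%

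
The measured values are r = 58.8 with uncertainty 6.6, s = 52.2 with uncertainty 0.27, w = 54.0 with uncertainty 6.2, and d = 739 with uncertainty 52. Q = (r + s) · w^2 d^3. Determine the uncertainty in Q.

Let u = r + s = 111. δu = √(δr² + δs²) = √(43.6 + 0.0729) = 6.61, so δu/u = 0.0595.
Q is then a monomial in u, w, d:
δQ/Q = √((δu/u)² + (2·δw/w)² + (3·δd/d)²) = √(0.00354 + 0.0527 + 0.0446) = 0.318
Q = 1.31e+14, so δQ = 0.318 × 1.31e+14 = 4.15e+13.

4.15e+13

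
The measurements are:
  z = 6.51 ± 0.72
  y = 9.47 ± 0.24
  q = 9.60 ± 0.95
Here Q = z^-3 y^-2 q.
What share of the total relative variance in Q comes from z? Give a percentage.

(δQ/Q)² = (-3·δz/z)² + (-2·δy/y)² + (1·δq/q)²
  z term: (-3×0.111)² = 0.110
  y term: (-2×0.0253)² = 0.00257
  q term: (1×0.0990)² = 0.00979
Total = 0.122. Share from z = 0.110/0.122 = 0.899.

89.9%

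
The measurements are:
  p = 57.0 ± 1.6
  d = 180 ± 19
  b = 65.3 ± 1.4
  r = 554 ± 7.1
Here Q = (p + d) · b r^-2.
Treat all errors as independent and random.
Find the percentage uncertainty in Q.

Let u = p + d = 237. δu = √(δp² + δd²) = √(2.56 + 361) = 19.1, so δu/u = 0.0805.
Q is then a monomial in u, b, r:
δQ/Q = √((δu/u)² + (1·δb/b)² + (-2·δr/r)²) = √(0.00647 + 0.000460 + 0.000657) = 0.0871

8.71%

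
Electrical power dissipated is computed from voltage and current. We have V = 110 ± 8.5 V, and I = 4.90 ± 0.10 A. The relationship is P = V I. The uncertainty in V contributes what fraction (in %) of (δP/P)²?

(δP/P)² = (1·δV/V)² + (1·δI/I)²
  V term: (1×0.0773)² = 0.00597
  I term: (1×0.0204)² = 0.000416
Total = 0.00639. Share from V = 0.00597/0.00639 = 0.935.

93.5%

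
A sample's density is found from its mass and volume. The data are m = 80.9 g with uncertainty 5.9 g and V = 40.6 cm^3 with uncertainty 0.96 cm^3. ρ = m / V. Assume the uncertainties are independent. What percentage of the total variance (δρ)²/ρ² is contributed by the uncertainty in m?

(δρ/ρ)² = (1·δm/m)² + (-1·δV/V)²
  m term: (1×0.0729)² = 0.00532
  V term: (-1×0.0236)² = 0.000559
Total = 0.00588. Share from m = 0.00532/0.00588 = 0.905.

90.5%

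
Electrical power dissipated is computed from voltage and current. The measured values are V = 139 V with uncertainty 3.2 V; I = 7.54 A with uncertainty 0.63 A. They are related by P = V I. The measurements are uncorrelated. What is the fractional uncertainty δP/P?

0.0867

Each factor contributes (exponent × relative error)² to (δP/P)²:
  (1·δV/V)² = (1×0.0230)² = 0.000530;  (1·δI/I)² = (1×0.0836)² = 0.00698
δP/P = √(0.00751) = 0.0867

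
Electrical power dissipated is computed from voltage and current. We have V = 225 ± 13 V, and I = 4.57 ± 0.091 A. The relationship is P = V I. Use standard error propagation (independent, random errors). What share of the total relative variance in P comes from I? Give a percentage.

10.6%

(δP/P)² = (1·δV/V)² + (1·δI/I)²
  V term: (1×0.0578)² = 0.00334
  I term: (1×0.0199)² = 0.000397
Total = 0.00373. Share from I = 0.000397/0.00373 = 0.106.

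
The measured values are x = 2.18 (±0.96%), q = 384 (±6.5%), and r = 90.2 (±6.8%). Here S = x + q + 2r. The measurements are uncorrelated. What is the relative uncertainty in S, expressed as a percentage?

4.91%

S is a linear combination, so absolute uncertainties add in quadrature:
  (δx)² = 0.000438;  (δq)² = 623;  (2·δr)² = 150
δS = √(773) = 27.8
S = 567, so δS/S = 27.8/567 = 0.0491.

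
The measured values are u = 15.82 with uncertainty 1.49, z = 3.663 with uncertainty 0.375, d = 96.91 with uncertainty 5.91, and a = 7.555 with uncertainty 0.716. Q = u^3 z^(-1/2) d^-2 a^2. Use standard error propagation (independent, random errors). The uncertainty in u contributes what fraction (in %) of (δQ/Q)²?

(δQ/Q)² = (3·δu/u)² + (−½·δz/z)² + (-2·δd/d)² + (2·δa/a)²
  u term: (3×0.0942)² = 0.0798
  z term: (-0.5×0.102)² = 0.00262
  d term: (-2×0.0610)² = 0.0149
  a term: (2×0.0948)² = 0.0359
Total = 0.133. Share from u = 0.0798/0.133 = 0.599.

59.9%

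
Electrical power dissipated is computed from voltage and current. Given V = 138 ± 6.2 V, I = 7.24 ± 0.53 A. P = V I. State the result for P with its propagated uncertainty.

999 ± 85.8 W

Since P is a product/quotient, work with relative uncertainties:
  (1·δV/V)² = (1×0.0449)² = 0.00202;  (1·δI/I)² = (1×0.0732)² = 0.00536
δP/P = √(0.00738) = 0.0859
P = 999 W, so δP = 0.0859 × 999 = 85.8 W.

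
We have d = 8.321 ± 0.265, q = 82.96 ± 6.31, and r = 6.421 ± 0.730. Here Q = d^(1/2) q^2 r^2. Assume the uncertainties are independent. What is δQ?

2.24e+05

Products/powers → add relative errors in quadrature, weighted by exponent:
  (½·δd/d)² = (0.5×0.0318)² = 0.000254;  (2·δq/q)² = (2×0.0761)² = 0.0231;  (2·δr/r)² = (2×0.114)² = 0.0517
δQ/Q = √(0.0751) = 0.274
Q = 818500, so δQ = 0.274 × 818500 = 2.24e+05.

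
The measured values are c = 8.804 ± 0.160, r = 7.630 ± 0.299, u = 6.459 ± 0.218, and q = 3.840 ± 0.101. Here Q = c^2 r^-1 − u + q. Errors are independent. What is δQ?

Let p = c^2·r^-1 = 10.16. δp/p = √((2·δc/c)² + (-1·δr/r)²) = √(0.00132 + 0.00154) = 0.0534, so δp = 0.543.
Q = p − u + q: δQ = √(δp² + δu² + δq²) = √(0.295 + 0.0475 + 0.0102) = 0.594

0.594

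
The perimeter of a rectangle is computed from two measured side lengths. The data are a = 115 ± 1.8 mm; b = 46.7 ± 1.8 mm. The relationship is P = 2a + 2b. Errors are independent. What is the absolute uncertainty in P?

P is a linear combination, so absolute uncertainties add in quadrature:
  (2·δa)² = 13.0;  (2·δb)² = 13.0
δP = √(25.9) = 5.09 mm

5.09 mm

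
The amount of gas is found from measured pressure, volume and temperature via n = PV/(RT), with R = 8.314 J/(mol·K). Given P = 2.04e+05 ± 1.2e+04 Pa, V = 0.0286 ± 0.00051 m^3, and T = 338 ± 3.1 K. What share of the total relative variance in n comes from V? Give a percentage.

(δn/n)² = (1·δP/P)² + (1·δV/V)² + (-1·δT/T)²
  P term: (1×0.0588)² = 0.00346
  V term: (1×0.0178)² = 0.000318
  T term: (-1×0.00917)² = 8.41e-05
Total = 0.00386. Share from V = 0.000318/0.00386 = 0.0823.

8.23%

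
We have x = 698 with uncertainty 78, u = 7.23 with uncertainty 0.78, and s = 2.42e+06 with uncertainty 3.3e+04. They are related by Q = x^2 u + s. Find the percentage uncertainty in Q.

14.7%

Let p = x^2·u = 3.52e+06. δp/p = √((2·δx/x)² + (1·δu/u)²) = √(0.0500 + 0.0116) = 0.248, so δp = 8.74e+05.
Q = p + s: δQ = √(δp² + δs²) = √(7.64e+11 + 1.09e+09) = 8.75e+05
Q = 5.94e+06, so δQ/Q = 8.75e+05/5.94e+06 = 0.147.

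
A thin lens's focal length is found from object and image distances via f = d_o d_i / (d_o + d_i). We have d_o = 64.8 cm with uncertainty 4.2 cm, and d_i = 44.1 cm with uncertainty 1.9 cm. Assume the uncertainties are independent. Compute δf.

0.963 cm

∂f/∂d_o = (d_i/(d_o+d_i))² = 0.164;  ∂f/∂d_i = (d_o/(d_o+d_i))² = 0.354
δf = √((∂f/∂d_o · δd_o)² + (∂f/∂d_i · δd_i)²) = √(0.474 + 0.453) = 0.963 cm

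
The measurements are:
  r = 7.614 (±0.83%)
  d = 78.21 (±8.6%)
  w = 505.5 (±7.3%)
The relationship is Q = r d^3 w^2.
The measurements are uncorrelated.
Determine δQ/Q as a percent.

29.7%

Since Q is a product/quotient, work with relative uncertainties:
  (1·δr/r)² = (1×0.00830)² = 6.89e-05;  (3·δd/d)² = (3×0.0860)² = 0.0666;  (2·δw/w)² = (2×0.0730)² = 0.0213
δQ/Q = √(0.0879) = 0.297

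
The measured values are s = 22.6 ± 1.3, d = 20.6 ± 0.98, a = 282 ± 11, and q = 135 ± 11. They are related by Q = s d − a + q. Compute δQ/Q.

Let p = s·d = 466. δp/p = √((1·δs/s)² + (1·δd/d)²) = √(0.00331 + 0.00226) = 0.0746, so δp = 34.8.
Q = p − a + q: δQ = √(δp² + δa² + δq²) = √(1210 + 121 + 121) = 38.1
Q = 319, so δQ/Q = 38.1/319 = 0.120.

0.120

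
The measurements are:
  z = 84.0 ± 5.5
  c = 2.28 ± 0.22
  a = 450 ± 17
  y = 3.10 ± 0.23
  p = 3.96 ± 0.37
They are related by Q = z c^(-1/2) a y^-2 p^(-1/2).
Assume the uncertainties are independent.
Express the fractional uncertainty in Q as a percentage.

Since Q is a product/quotient, work with relative uncertainties:
  (1·δz/z)² = (1×0.0655)² = 0.00429;  (−½·δc/c)² = (-0.5×0.0965)² = 0.00233;  (1·δa/a)² = (1×0.0378)² = 0.00143;  (-2·δy/y)² = (-2×0.0742)² = 0.0220;  (−½·δp/p)² = (-0.5×0.0934)² = 0.00218
δQ/Q = √(0.0322) = 0.180

18.0%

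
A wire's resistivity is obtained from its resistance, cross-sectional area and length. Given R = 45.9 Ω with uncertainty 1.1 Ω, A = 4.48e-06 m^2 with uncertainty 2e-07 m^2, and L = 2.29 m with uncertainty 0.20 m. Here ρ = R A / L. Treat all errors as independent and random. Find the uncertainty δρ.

ρ is a product of powers, so relative uncertainties combine in quadrature:
  (1·δR/R)² = (1×0.0240)² = 0.000574;  (1·δA/A)² = (1×0.0446)² = 0.00199;  (-1·δL/L)² = (-1×0.0873)² = 0.00763
δρ/ρ = √(0.0102) = 0.101
ρ = 8.98e-05 Ω·m, so δρ = 0.101 × 8.98e-05 = 9.07e-06 Ω·m.

9.07e-06 Ω·m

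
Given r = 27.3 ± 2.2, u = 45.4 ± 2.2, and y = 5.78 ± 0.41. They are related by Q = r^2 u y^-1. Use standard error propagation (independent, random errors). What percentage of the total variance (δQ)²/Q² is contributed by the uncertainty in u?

(δQ/Q)² = (2·δr/r)² + (1·δu/u)² + (-1·δy/y)²
  r term: (2×0.0806)² = 0.0260
  u term: (1×0.0485)² = 0.00235
  y term: (-1×0.0709)² = 0.00503
Total = 0.0334. Share from u = 0.00235/0.0334 = 0.0704.

7.04%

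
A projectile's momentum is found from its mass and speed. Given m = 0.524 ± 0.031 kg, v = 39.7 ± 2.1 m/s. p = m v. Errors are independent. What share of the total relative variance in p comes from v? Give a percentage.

(δp/p)² = (1·δm/m)² + (1·δv/v)²
  m term: (1×0.0592)² = 0.00350
  v term: (1×0.0529)² = 0.00280
Total = 0.00630. Share from v = 0.00280/0.00630 = 0.444.

44.4%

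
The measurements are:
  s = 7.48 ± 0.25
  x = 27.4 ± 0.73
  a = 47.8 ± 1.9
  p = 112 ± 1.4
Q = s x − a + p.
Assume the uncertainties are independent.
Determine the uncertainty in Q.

9.07

Let w = s·x = 205. δw/w = √((1·δs/s)² + (1·δx/x)²) = √(0.00112 + 0.000710) = 0.0427, so δw = 8.76.
Q = w − a + p: δQ = √(δw² + δa² + δp²) = √(76.7 + 3.61 + 1.96) = 9.07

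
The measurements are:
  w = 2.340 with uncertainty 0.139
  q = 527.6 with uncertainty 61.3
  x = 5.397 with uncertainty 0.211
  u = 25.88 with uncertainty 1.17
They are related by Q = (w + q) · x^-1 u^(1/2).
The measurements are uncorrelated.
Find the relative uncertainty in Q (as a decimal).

Let h = w + q = 529.9. δh = √(δw² + δq²) = √(0.0193 + 3760) = 61.3, so δh/h = 0.116.
Q is then a monomial in h, x, u:
δQ/Q = √((δh/h)² + (-1·δx/x)² + (½·δu/u)²) = √(0.0134 + 0.00153 + 0.000511) = 0.124

0.124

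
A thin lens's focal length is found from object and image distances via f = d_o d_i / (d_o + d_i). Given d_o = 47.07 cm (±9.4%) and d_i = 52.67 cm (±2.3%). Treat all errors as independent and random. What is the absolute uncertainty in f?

∂f/∂d_o = (d_i/(d_o+d_i))² = 0.279;  ∂f/∂d_i = (d_o/(d_o+d_i))² = 0.223
δf = √((∂f/∂d_o · δd_o)² + (∂f/∂d_i · δd_i)²) = √(1.52 + 0.0728) = 1.26 cm

1.26 cm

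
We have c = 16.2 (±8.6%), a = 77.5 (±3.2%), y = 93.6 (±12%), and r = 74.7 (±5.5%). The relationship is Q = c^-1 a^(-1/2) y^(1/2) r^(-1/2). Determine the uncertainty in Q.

0.000860

Products/powers → add relative errors in quadrature, weighted by exponent:
  (-1·δc/c)² = (-1×0.0860)² = 0.00740;  (−½·δa/a)² = (-0.5×0.0320)² = 0.000256;  (½·δy/y)² = (0.5×0.120)² = 0.00360;  (−½·δr/r)² = (-0.5×0.0550)² = 0.000756
δQ/Q = √(0.0120) = 0.110
Q = 0.00785, so δQ = 0.110 × 0.00785 = 0.000860.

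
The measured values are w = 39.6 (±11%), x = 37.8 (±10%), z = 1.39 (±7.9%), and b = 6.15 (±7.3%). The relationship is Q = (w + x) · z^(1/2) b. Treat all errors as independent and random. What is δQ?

62.6

Let u = w + x = 77.4. δu = √(δw² + δx²) = √(19.0 + 14.3) = 5.77, so δu/u = 0.0745.
Q is then a monomial in u, z, b:
δQ/Q = √((δu/u)² + (½·δz/z)² + (1·δb/b)²) = √(0.00555 + 0.00156 + 0.00533) = 0.112
Q = 561, so δQ = 0.112 × 561 = 62.6.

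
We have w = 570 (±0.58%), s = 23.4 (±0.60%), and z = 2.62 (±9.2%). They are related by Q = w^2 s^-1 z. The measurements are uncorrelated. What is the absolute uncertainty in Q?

3380

Products/powers → add relative errors in quadrature, weighted by exponent:
  (2·δw/w)² = (2×0.00580)² = 0.000135;  (-1·δs/s)² = (-1×0.00600)² = 3.6e-05;  (1·δz/z)² = (1×0.0920)² = 0.00846
δQ/Q = √(0.00863) = 0.0929
Q = 36400, so δQ = 0.0929 × 36400 = 3380.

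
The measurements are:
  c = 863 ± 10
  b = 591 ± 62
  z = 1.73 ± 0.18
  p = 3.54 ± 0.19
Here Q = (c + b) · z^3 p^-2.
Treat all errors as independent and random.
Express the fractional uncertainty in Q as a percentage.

Let u = c + b = 1450. δu = √(δc² + δb²) = √(100 + 3840) = 62.8, so δu/u = 0.0432.
Q is then a monomial in u, z, p:
δQ/Q = √((δu/u)² + (3·δz/z)² + (-2·δp/p)²) = √(0.00187 + 0.0974 + 0.0115) = 0.333

33.3%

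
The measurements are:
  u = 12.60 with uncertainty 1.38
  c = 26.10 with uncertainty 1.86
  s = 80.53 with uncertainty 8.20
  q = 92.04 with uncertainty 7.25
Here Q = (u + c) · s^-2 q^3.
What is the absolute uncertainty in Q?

Let w = u + c = 38.70. δw = √(δu² + δc²) = √(1.90 + 3.46) = 2.32, so δw/w = 0.0598.
Q is then a monomial in w, s, q:
δQ/Q = √((δw/w)² + (-2·δs/s)² + (3·δq/q)²) = √(0.00358 + 0.0415 + 0.0558) = 0.318
Q = 4653, so δQ = 0.318 × 4653 = 1480.

1480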